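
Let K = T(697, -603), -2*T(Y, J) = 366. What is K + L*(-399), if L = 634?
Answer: -253149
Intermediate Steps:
T(Y, J) = -183 (T(Y, J) = -½*366 = -183)
K = -183
K + L*(-399) = -183 + 634*(-399) = -183 - 252966 = -253149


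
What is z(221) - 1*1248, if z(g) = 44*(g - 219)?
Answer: -1160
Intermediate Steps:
z(g) = -9636 + 44*g (z(g) = 44*(-219 + g) = -9636 + 44*g)
z(221) - 1*1248 = (-9636 + 44*221) - 1*1248 = (-9636 + 9724) - 1248 = 88 - 1248 = -1160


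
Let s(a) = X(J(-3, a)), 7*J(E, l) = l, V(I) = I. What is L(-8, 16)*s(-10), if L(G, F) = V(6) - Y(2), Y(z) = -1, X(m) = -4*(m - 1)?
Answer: 68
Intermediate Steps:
J(E, l) = l/7
X(m) = 4 - 4*m (X(m) = -4*(-1 + m) = 4 - 4*m)
s(a) = 4 - 4*a/7
L(G, F) = 7 (L(G, F) = 6 - 1*(-1) = 6 + 1 = 7)
L(-8, 16)*s(-10) = 7*(4 - 4/7*(-10)) = 7*(4 + 40/7) = 7*(68/7) = 68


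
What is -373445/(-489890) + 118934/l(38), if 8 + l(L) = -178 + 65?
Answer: -11643878083/11855338 ≈ -982.16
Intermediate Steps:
l(L) = -121 (l(L) = -8 + (-178 + 65) = -8 - 113 = -121)
-373445/(-489890) + 118934/l(38) = -373445/(-489890) + 118934/(-121) = -373445*(-1/489890) + 118934*(-1/121) = 74689/97978 - 118934/121 = -11643878083/11855338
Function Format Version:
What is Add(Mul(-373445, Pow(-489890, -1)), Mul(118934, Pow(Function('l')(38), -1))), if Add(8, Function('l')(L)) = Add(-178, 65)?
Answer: Rational(-11643878083, 11855338) ≈ -982.16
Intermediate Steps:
Function('l')(L) = -121 (Function('l')(L) = Add(-8, Add(-178, 65)) = Add(-8, -113) = -121)
Add(Mul(-373445, Pow(-489890, -1)), Mul(118934, Pow(Function('l')(38), -1))) = Add(Mul(-373445, Pow(-489890, -1)), Mul(118934, Pow(-121, -1))) = Add(Mul(-373445, Rational(-1, 489890)), Mul(118934, Rational(-1, 121))) = Add(Rational(74689, 97978), Rational(-118934, 121)) = Rational(-11643878083, 11855338)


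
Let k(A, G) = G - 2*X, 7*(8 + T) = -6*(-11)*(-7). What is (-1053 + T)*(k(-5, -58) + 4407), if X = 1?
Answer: -4899069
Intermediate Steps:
T = -74 (T = -8 + (-6*(-11)*(-7))/7 = -8 + (66*(-7))/7 = -8 + (1/7)*(-462) = -8 - 66 = -74)
k(A, G) = -2 + G (k(A, G) = G - 2*1 = G - 2 = -2 + G)
(-1053 + T)*(k(-5, -58) + 4407) = (-1053 - 74)*((-2 - 58) + 4407) = -1127*(-60 + 4407) = -1127*4347 = -4899069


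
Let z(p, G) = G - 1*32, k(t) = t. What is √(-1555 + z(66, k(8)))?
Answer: I*√1579 ≈ 39.737*I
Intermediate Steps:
z(p, G) = -32 + G (z(p, G) = G - 32 = -32 + G)
√(-1555 + z(66, k(8))) = √(-1555 + (-32 + 8)) = √(-1555 - 24) = √(-1579) = I*√1579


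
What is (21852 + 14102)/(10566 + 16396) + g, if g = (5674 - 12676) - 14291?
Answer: -287032956/13481 ≈ -21292.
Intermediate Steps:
g = -21293 (g = -7002 - 14291 = -21293)
(21852 + 14102)/(10566 + 16396) + g = (21852 + 14102)/(10566 + 16396) - 21293 = 35954/26962 - 21293 = 35954*(1/26962) - 21293 = 17977/13481 - 21293 = -287032956/13481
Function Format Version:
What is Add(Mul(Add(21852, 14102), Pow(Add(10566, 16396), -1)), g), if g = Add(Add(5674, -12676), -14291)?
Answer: Rational(-287032956, 13481) ≈ -21292.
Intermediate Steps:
g = -21293 (g = Add(-7002, -14291) = -21293)
Add(Mul(Add(21852, 14102), Pow(Add(10566, 16396), -1)), g) = Add(Mul(Add(21852, 14102), Pow(Add(10566, 16396), -1)), -21293) = Add(Mul(35954, Pow(26962, -1)), -21293) = Add(Mul(35954, Rational(1, 26962)), -21293) = Add(Rational(17977, 13481), -21293) = Rational(-287032956, 13481)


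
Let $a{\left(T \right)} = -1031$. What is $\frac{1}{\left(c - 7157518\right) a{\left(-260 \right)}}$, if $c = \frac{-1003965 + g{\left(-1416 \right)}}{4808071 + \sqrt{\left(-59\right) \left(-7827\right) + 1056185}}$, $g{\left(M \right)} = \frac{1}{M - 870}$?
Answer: $\frac{123526060053734337915191130}{911548364843954847304688392080676937} + \frac{5246516283426 \sqrt{1517978}}{6380838553907683931132818744564738559} \approx 1.3551 \cdot 10^{-10}$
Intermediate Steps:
$g{\left(M \right)} = \frac{1}{-870 + M}$
$c = - \frac{2295063991}{2286 \left(4808071 + \sqrt{1517978}\right)}$ ($c = \frac{-1003965 + \frac{1}{-870 - 1416}}{4808071 + \sqrt{\left(-59\right) \left(-7827\right) + 1056185}} = \frac{-1003965 + \frac{1}{-2286}}{4808071 + \sqrt{461793 + 1056185}} = \frac{-1003965 - \frac{1}{2286}}{4808071 + \sqrt{1517978}} = - \frac{2295063991}{2286 \left(4808071 + \sqrt{1517978}\right)} \approx -0.20875$)
$\frac{1}{\left(c - 7157518\right) a{\left(-260 \right)}} = \frac{1}{\left(\left(- \frac{11034830618271361}{52846708379922018} + \frac{2295063991 \sqrt{1517978}}{52846708379922018}\right) - 7157518\right) \left(-1031\right)} = \frac{1}{- \frac{378251277504873300702685}{52846708379922018} + \frac{2295063991 \sqrt{1517978}}{52846708379922018}} \left(- \frac{1}{1031}\right) = - \frac{1}{1031 \left(- \frac{378251277504873300702685}{52846708379922018} + \frac{2295063991 \sqrt{1517978}}{52846708379922018}\right)}$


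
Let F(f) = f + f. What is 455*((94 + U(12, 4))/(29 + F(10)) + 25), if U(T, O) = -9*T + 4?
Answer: 78975/7 ≈ 11282.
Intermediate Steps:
F(f) = 2*f
U(T, O) = 4 - 9*T
455*((94 + U(12, 4))/(29 + F(10)) + 25) = 455*((94 + (4 - 9*12))/(29 + 2*10) + 25) = 455*((94 + (4 - 108))/(29 + 20) + 25) = 455*((94 - 104)/49 + 25) = 455*(-10*1/49 + 25) = 455*(-10/49 + 25) = 455*(1215/49) = 78975/7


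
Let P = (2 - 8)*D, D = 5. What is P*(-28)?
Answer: 840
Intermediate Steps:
P = -30 (P = (2 - 8)*5 = -6*5 = -30)
P*(-28) = -30*(-28) = 840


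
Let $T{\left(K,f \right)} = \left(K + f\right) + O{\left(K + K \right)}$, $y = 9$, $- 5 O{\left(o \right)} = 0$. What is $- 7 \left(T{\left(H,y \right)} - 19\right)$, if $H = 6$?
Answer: $28$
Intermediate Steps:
$O{\left(o \right)} = 0$ ($O{\left(o \right)} = \left(- \frac{1}{5}\right) 0 = 0$)
$T{\left(K,f \right)} = K + f$ ($T{\left(K,f \right)} = \left(K + f\right) + 0 = K + f$)
$- 7 \left(T{\left(H,y \right)} - 19\right) = - 7 \left(\left(6 + 9\right) - 19\right) = - 7 \left(15 - 19\right) = \left(-7\right) \left(-4\right) = 28$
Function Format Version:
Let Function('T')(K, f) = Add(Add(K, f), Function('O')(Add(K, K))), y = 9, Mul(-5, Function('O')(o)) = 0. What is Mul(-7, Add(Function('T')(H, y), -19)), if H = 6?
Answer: 28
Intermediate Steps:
Function('O')(o) = 0 (Function('O')(o) = Mul(Rational(-1, 5), 0) = 0)
Function('T')(K, f) = Add(K, f) (Function('T')(K, f) = Add(Add(K, f), 0) = Add(K, f))
Mul(-7, Add(Function('T')(H, y), -19)) = Mul(-7, Add(Add(6, 9), -19)) = Mul(-7, Add(15, -19)) = Mul(-7, -4) = 28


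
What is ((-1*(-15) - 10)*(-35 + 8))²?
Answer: 18225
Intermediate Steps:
((-1*(-15) - 10)*(-35 + 8))² = ((15 - 10)*(-27))² = (5*(-27))² = (-135)² = 18225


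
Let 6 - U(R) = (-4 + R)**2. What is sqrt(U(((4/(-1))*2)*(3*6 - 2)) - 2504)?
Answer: I*sqrt(19922) ≈ 141.15*I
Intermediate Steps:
U(R) = 6 - (-4 + R)**2
sqrt(U(((4/(-1))*2)*(3*6 - 2)) - 2504) = sqrt((6 - (-4 + ((4/(-1))*2)*(3*6 - 2))**2) - 2504) = sqrt((6 - (-4 + ((4*(-1))*2)*(18 - 2))**2) - 2504) = sqrt((6 - (-4 - 4*2*16)**2) - 2504) = sqrt((6 - (-4 - 8*16)**2) - 2504) = sqrt((6 - (-4 - 128)**2) - 2504) = sqrt((6 - 1*(-132)**2) - 2504) = sqrt((6 - 1*17424) - 2504) = sqrt((6 - 17424) - 2504) = sqrt(-17418 - 2504) = sqrt(-19922) = I*sqrt(19922)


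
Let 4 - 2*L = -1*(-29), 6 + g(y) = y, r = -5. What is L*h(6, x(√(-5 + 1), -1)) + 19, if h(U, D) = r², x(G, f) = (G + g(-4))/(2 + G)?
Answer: -587/2 ≈ -293.50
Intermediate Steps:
g(y) = -6 + y
L = -25/2 (L = 2 - (-1)*(-29)/2 = 2 - ½*29 = 2 - 29/2 = -25/2 ≈ -12.500)
x(G, f) = (-10 + G)/(2 + G) (x(G, f) = (G + (-6 - 4))/(2 + G) = (G - 10)/(2 + G) = (-10 + G)/(2 + G))
h(U, D) = 25 (h(U, D) = (-5)² = 25)
L*h(6, x(√(-5 + 1), -1)) + 19 = -25/2*25 + 19 = -625/2 + 19 = -587/2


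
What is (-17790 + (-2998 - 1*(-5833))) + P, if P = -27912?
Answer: -42867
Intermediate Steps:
(-17790 + (-2998 - 1*(-5833))) + P = (-17790 + (-2998 - 1*(-5833))) - 27912 = (-17790 + (-2998 + 5833)) - 27912 = (-17790 + 2835) - 27912 = -14955 - 27912 = -42867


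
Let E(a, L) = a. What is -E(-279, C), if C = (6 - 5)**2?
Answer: 279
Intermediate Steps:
C = 1 (C = 1**2 = 1)
-E(-279, C) = -1*(-279) = 279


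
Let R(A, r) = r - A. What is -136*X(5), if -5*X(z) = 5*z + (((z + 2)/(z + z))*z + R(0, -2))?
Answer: 3604/5 ≈ 720.80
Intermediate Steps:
X(z) = ⅕ - 11*z/10 (X(z) = -(5*z + (((z + 2)/(z + z))*z + (-2 - 1*0)))/5 = -(5*z + (((2 + z)/((2*z)))*z + (-2 + 0)))/5 = -(5*z + (((2 + z)*(1/(2*z)))*z - 2))/5 = -(5*z + (((2 + z)/(2*z))*z - 2))/5 = -(5*z + ((1 + z/2) - 2))/5 = -(5*z + (-1 + z/2))/5 = -(-1 + 11*z/2)/5 = ⅕ - 11*z/10)
-136*X(5) = -136*(⅕ - 11/10*5) = -136*(⅕ - 11/2) = -136*(-53/10) = 3604/5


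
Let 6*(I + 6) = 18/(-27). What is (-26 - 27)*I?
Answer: 2915/9 ≈ 323.89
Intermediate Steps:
I = -55/9 (I = -6 + (18/(-27))/6 = -6 + (18*(-1/27))/6 = -6 + (1/6)*(-2/3) = -6 - 1/9 = -55/9 ≈ -6.1111)
(-26 - 27)*I = (-26 - 27)*(-55/9) = -53*(-55/9) = 2915/9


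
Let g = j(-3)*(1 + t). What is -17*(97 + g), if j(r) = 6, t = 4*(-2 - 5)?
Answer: 1105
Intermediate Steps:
t = -28 (t = 4*(-7) = -28)
g = -162 (g = 6*(1 - 28) = 6*(-27) = -162)
-17*(97 + g) = -17*(97 - 162) = -17*(-65) = 1105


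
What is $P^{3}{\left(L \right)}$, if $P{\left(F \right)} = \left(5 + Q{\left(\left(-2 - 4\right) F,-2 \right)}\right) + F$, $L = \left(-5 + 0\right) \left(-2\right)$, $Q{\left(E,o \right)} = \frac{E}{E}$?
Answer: $4096$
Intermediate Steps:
$Q{\left(E,o \right)} = 1$
$L = 10$ ($L = \left(-5\right) \left(-2\right) = 10$)
$P{\left(F \right)} = 6 + F$ ($P{\left(F \right)} = \left(5 + 1\right) + F = 6 + F$)
$P^{3}{\left(L \right)} = \left(6 + 10\right)^{3} = 16^{3} = 4096$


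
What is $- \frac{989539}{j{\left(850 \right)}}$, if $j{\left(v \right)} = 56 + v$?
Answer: $- \frac{989539}{906} \approx -1092.2$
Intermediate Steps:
$- \frac{989539}{j{\left(850 \right)}} = - \frac{989539}{56 + 850} = - \frac{989539}{906}$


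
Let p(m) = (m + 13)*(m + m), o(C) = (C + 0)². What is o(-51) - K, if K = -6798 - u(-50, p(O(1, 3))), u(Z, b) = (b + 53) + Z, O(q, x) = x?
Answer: 9498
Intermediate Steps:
o(C) = C²
p(m) = 2*m*(13 + m) (p(m) = (13 + m)*(2*m) = 2*m*(13 + m))
u(Z, b) = 53 + Z + b (u(Z, b) = (53 + b) + Z = 53 + Z + b)
K = -6897 (K = -6798 - (53 - 50 + 2*3*(13 + 3)) = -6798 - (53 - 50 + 2*3*16) = -6798 - (53 - 50 + 96) = -6798 - 1*99 = -6798 - 99 = -6897)
o(-51) - K = (-51)² - 1*(-6897) = 2601 + 6897 = 9498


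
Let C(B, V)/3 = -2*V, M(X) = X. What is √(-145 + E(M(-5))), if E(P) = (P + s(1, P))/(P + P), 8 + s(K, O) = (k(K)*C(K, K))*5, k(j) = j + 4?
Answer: 3*I*√1430/10 ≈ 11.345*I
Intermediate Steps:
k(j) = 4 + j
C(B, V) = -6*V (C(B, V) = 3*(-2*V) = -6*V)
s(K, O) = -8 - 30*K*(4 + K) (s(K, O) = -8 + ((4 + K)*(-6*K))*5 = -8 - 6*K*(4 + K)*5 = -8 - 30*K*(4 + K))
E(P) = (-158 + P)/(2*P) (E(P) = (P + (-8 - 30*1*(4 + 1)))/(P + P) = (P + (-8 - 30*1*5))/((2*P)) = (P + (-8 - 150))*(1/(2*P)) = (P - 158)*(1/(2*P)) = (-158 + P)*(1/(2*P)) = (-158 + P)/(2*P))
√(-145 + E(M(-5))) = √(-145 + (½)*(-158 - 5)/(-5)) = √(-145 + (½)*(-⅕)*(-163)) = √(-145 + 163/10) = √(-1287/10) = 3*I*√1430/10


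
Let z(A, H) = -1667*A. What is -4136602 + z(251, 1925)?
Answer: -4555019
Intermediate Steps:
-4136602 + z(251, 1925) = -4136602 - 1667*251 = -4136602 - 418417 = -4555019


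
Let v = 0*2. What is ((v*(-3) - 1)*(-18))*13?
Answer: 234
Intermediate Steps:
v = 0
((v*(-3) - 1)*(-18))*13 = ((0*(-3) - 1)*(-18))*13 = ((0 - 1)*(-18))*13 = -1*(-18)*13 = 18*13 = 234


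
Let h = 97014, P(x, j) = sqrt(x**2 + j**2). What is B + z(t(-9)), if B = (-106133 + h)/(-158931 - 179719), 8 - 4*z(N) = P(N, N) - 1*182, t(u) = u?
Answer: 8047497/169325 - 9*sqrt(2)/4 ≈ 44.345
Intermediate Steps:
P(x, j) = sqrt(j**2 + x**2)
z(N) = 95/2 - sqrt(2)*sqrt(N**2)/4 (z(N) = 2 - (sqrt(N**2 + N**2) - 1*182)/4 = 2 - (sqrt(2*N**2) - 182)/4 = 2 - (sqrt(2)*sqrt(N**2) - 182)/4 = 2 - (-182 + sqrt(2)*sqrt(N**2))/4 = 2 + (91/2 - sqrt(2)*sqrt(N**2)/4) = 95/2 - sqrt(2)*sqrt(N**2)/4)
B = 9119/338650 (B = (-106133 + 97014)/(-158931 - 179719) = -9119/(-338650) = -9119*(-1/338650) = 9119/338650 ≈ 0.026928)
B + z(t(-9)) = 9119/338650 + (95/2 - sqrt(2)*sqrt((-9)**2)/4) = 9119/338650 + (95/2 - sqrt(2)*sqrt(81)/4) = 9119/338650 + (95/2 - 1/4*sqrt(2)*9) = 9119/338650 + (95/2 - 9*sqrt(2)/4) = 8047497/169325 - 9*sqrt(2)/4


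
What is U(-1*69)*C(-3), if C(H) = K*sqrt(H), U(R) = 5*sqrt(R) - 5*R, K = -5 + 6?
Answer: -15*sqrt(23) + 345*I*sqrt(3) ≈ -71.938 + 597.56*I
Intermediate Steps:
K = 1
U(R) = -5*R + 5*sqrt(R)
C(H) = sqrt(H) (C(H) = 1*sqrt(H) = sqrt(H))
U(-1*69)*C(-3) = (-(-5)*69 + 5*sqrt(-1*69))*sqrt(-3) = (-5*(-69) + 5*sqrt(-69))*(I*sqrt(3)) = (345 + 5*(I*sqrt(69)))*(I*sqrt(3)) = (345 + 5*I*sqrt(69))*(I*sqrt(3)) = I*sqrt(3)*(345 + 5*I*sqrt(69))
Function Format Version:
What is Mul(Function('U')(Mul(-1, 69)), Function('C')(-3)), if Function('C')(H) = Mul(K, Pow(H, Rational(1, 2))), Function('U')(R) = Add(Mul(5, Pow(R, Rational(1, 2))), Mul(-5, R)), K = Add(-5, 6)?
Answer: Add(Mul(-15, Pow(23, Rational(1, 2))), Mul(345, I, Pow(3, Rational(1, 2)))) ≈ Add(-71.938, Mul(597.56, I))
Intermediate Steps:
K = 1
Function('U')(R) = Add(Mul(-5, R), Mul(5, Pow(R, Rational(1, 2))))
Function('C')(H) = Pow(H, Rational(1, 2)) (Function('C')(H) = Mul(1, Pow(H, Rational(1, 2))) = Pow(H, Rational(1, 2)))
Mul(Function('U')(Mul(-1, 69)), Function('C')(-3)) = Mul(Add(Mul(-5, Mul(-1, 69)), Mul(5, Pow(Mul(-1, 69), Rational(1, 2)))), Pow(-3, Rational(1, 2))) = Mul(Add(Mul(-5, -69), Mul(5, Pow(-69, Rational(1, 2)))), Mul(I, Pow(3, Rational(1, 2)))) = Mul(Add(345, Mul(5, Mul(I, Pow(69, Rational(1, 2))))), Mul(I, Pow(3, Rational(1, 2)))) = Mul(Add(345, Mul(5, I, Pow(69, Rational(1, 2)))), Mul(I, Pow(3, Rational(1, 2)))) = Mul(I, Pow(3, Rational(1, 2)), Add(345, Mul(5, I, Pow(69, Rational(1, 2)))))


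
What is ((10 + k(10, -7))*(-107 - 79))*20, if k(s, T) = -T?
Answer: -63240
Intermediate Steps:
((10 + k(10, -7))*(-107 - 79))*20 = ((10 - 1*(-7))*(-107 - 79))*20 = ((10 + 7)*(-186))*20 = (17*(-186))*20 = -3162*20 = -63240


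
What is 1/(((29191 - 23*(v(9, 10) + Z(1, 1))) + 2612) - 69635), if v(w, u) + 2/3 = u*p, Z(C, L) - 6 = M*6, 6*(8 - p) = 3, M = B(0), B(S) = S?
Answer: -3/119039 ≈ -2.5202e-5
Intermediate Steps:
M = 0
p = 15/2 (p = 8 - ⅙*3 = 8 - ½ = 15/2 ≈ 7.5000)
Z(C, L) = 6 (Z(C, L) = 6 + 0*6 = 6 + 0 = 6)
v(w, u) = -⅔ + 15*u/2 (v(w, u) = -⅔ + u*(15/2) = -⅔ + 15*u/2)
1/(((29191 - 23*(v(9, 10) + Z(1, 1))) + 2612) - 69635) = 1/(((29191 - 23*((-⅔ + (15/2)*10) + 6)) + 2612) - 69635) = 1/(((29191 - 23*((-⅔ + 75) + 6)) + 2612) - 69635) = 1/(((29191 - 23*(223/3 + 6)) + 2612) - 69635) = 1/(((29191 - 23*241/3) + 2612) - 69635) = 1/(((29191 - 5543/3) + 2612) - 69635) = 1/((82030/3 + 2612) - 69635) = 1/(89866/3 - 69635) = 1/(-119039/3) = -3/119039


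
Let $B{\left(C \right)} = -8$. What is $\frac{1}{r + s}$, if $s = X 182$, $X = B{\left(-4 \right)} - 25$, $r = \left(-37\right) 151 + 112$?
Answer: $- \frac{1}{11481} \approx -8.71 \cdot 10^{-5}$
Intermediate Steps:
$r = -5475$ ($r = -5587 + 112 = -5475$)
$X = -33$ ($X = -8 - 25 = -33$)
$s = -6006$ ($s = \left(-33\right) 182 = -6006$)
$\frac{1}{r + s} = \frac{1}{-5475 - 6006} = \frac{1}{-11481} = - \frac{1}{11481}$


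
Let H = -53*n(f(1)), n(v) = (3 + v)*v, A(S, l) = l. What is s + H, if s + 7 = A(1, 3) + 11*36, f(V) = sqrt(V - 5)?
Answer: 604 - 318*I ≈ 604.0 - 318.0*I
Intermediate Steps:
f(V) = sqrt(-5 + V)
n(v) = v*(3 + v)
s = 392 (s = -7 + (3 + 11*36) = -7 + (3 + 396) = -7 + 399 = 392)
H = -106*I*(3 + 2*I) (H = -53*sqrt(-5 + 1)*(3 + sqrt(-5 + 1)) = -53*sqrt(-4)*(3 + sqrt(-4)) = -53*2*I*(3 + 2*I) = -106*I*(3 + 2*I) ≈ 212.0 - 318.0*I)
s + H = 392 + (212 - 318*I) = 604 - 318*I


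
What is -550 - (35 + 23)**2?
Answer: -3914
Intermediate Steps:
-550 - (35 + 23)**2 = -550 - 1*58**2 = -550 - 1*3364 = -550 - 3364 = -3914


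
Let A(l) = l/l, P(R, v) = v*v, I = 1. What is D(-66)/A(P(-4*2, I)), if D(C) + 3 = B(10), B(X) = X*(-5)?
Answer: -53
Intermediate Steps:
B(X) = -5*X
P(R, v) = v²
D(C) = -53 (D(C) = -3 - 5*10 = -3 - 50 = -53)
A(l) = 1
D(-66)/A(P(-4*2, I)) = -53/1 = -53*1 = -53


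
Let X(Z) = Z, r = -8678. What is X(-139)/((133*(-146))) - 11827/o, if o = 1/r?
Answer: 1992960721247/19418 ≈ 1.0263e+8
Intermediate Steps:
o = -1/8678 (o = 1/(-8678) = -1/8678 ≈ -0.00011523)
X(-139)/((133*(-146))) - 11827/o = -139/(133*(-146)) - 11827/(-1/8678) = -139/(-19418) - 11827*(-8678) = -139*(-1/19418) + 102634706 = 139/19418 + 102634706 = 1992960721247/19418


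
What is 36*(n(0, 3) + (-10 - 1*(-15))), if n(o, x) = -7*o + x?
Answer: 288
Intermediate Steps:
n(o, x) = x - 7*o
36*(n(0, 3) + (-10 - 1*(-15))) = 36*((3 - 7*0) + (-10 - 1*(-15))) = 36*((3 + 0) + (-10 + 15)) = 36*(3 + 5) = 36*8 = 288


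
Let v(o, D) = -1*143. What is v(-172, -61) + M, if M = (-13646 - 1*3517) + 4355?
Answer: -12951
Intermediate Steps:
M = -12808 (M = (-13646 - 3517) + 4355 = -17163 + 4355 = -12808)
v(o, D) = -143
v(-172, -61) + M = -143 - 12808 = -12951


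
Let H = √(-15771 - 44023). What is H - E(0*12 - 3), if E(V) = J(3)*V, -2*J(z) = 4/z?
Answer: -2 + I*√59794 ≈ -2.0 + 244.53*I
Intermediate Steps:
H = I*√59794 (H = √(-59794) = I*√59794 ≈ 244.53*I)
J(z) = -2/z
E(V) = -2*V/3 (E(V) = (-2/3)*V = (-2*⅓)*V = -2*V/3)
H - E(0*12 - 3) = I*√59794 - (-2)*(0*12 - 3)/3 = I*√59794 - (-2)*(0 - 3)/3 = I*√59794 - (-2)*(-3)/3 = I*√59794 - 1*2 = I*√59794 - 2 = -2 + I*√59794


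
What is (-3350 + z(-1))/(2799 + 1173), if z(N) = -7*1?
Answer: -1119/1324 ≈ -0.84517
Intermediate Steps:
z(N) = -7
(-3350 + z(-1))/(2799 + 1173) = (-3350 - 7)/(2799 + 1173) = -3357/3972 = -3357*1/3972 = -1119/1324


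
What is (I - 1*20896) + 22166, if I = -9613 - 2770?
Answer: -11113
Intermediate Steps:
I = -12383
(I - 1*20896) + 22166 = (-12383 - 1*20896) + 22166 = (-12383 - 20896) + 22166 = -33279 + 22166 = -11113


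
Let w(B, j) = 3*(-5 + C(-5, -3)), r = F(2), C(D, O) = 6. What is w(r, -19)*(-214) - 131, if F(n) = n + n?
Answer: -773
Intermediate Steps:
F(n) = 2*n
r = 4 (r = 2*2 = 4)
w(B, j) = 3 (w(B, j) = 3*(-5 + 6) = 3*1 = 3)
w(r, -19)*(-214) - 131 = 3*(-214) - 131 = -642 - 131 = -773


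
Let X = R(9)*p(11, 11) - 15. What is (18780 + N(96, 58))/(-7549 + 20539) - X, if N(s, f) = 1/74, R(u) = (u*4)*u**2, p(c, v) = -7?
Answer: 19637047741/961260 ≈ 20428.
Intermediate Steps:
R(u) = 4*u**3 (R(u) = (4*u)*u**2 = 4*u**3)
N(s, f) = 1/74
X = -20427 (X = (4*9**3)*(-7) - 15 = (4*729)*(-7) - 15 = 2916*(-7) - 15 = -20412 - 15 = -20427)
(18780 + N(96, 58))/(-7549 + 20539) - X = (18780 + 1/74)/(-7549 + 20539) - 1*(-20427) = (1389721/74)/12990 + 20427 = (1389721/74)*(1/12990) + 20427 = 1389721/961260 + 20427 = 19637047741/961260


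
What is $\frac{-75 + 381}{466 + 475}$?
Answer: $\frac{306}{941} \approx 0.32519$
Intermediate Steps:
$\frac{-75 + 381}{466 + 475} = \frac{306}{941}$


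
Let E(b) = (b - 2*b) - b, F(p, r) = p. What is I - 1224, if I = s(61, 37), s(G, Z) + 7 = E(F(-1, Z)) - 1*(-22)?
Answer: -1207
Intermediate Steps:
E(b) = -2*b (E(b) = -b - b = -2*b)
s(G, Z) = 17 (s(G, Z) = -7 + (-2*(-1) - 1*(-22)) = -7 + (2 + 22) = -7 + 24 = 17)
I = 17
I - 1224 = 17 - 1224 = -1207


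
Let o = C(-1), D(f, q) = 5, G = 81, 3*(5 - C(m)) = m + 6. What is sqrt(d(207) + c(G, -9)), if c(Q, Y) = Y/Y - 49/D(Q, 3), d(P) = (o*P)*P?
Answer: sqrt(3570530)/5 ≈ 377.92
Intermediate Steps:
C(m) = 3 - m/3 (C(m) = 5 - (m + 6)/3 = 5 - (6 + m)/3 = 5 + (-2 - m/3) = 3 - m/3)
o = 10/3 (o = 3 - 1/3*(-1) = 3 + 1/3 = 10/3 ≈ 3.3333)
d(P) = 10*P**2/3 (d(P) = (10*P/3)*P = 10*P**2/3)
c(Q, Y) = -44/5 (c(Q, Y) = Y/Y - 49/5 = 1 - 49*1/5 = 1 - 49/5 = -44/5)
sqrt(d(207) + c(G, -9)) = sqrt((10/3)*207**2 - 44/5) = sqrt((10/3)*42849 - 44/5) = sqrt(142830 - 44/5) = sqrt(714106/5) = sqrt(3570530)/5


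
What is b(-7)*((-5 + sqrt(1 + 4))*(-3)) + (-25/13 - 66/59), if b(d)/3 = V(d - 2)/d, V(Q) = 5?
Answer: -188906/5369 + 45*sqrt(5)/7 ≈ -20.810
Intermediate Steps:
b(d) = 15/d (b(d) = 3*(5/d) = 15/d)
b(-7)*((-5 + sqrt(1 + 4))*(-3)) + (-25/13 - 66/59) = (15/(-7))*((-5 + sqrt(1 + 4))*(-3)) + (-25/13 - 66/59) = (15*(-1/7))*((-5 + sqrt(5))*(-3)) + (-25*1/13 - 66*1/59) = -15*(15 - 3*sqrt(5))/7 + (-25/13 - 66/59) = (-225/7 + 45*sqrt(5)/7) - 2333/767 = -188906/5369 + 45*sqrt(5)/7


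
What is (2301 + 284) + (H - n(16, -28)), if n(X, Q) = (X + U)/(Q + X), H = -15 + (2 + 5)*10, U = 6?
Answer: 15851/6 ≈ 2641.8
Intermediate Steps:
H = 55 (H = -15 + 7*10 = -15 + 70 = 55)
n(X, Q) = (6 + X)/(Q + X) (n(X, Q) = (X + 6)/(Q + X) = (6 + X)/(Q + X))
(2301 + 284) + (H - n(16, -28)) = (2301 + 284) + (55 - (6 + 16)/(-28 + 16)) = 2585 + (55 - 22/(-12)) = 2585 + (55 - (-1)*22/12) = 2585 + (55 - 1*(-11/6)) = 2585 + (55 + 11/6) = 2585 + 341/6 = 15851/6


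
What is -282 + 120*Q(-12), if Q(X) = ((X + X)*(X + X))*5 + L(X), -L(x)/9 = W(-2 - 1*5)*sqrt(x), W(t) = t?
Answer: 345318 + 15120*I*sqrt(3) ≈ 3.4532e+5 + 26189.0*I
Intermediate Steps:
L(x) = 63*sqrt(x) (L(x) = -9*(-2 - 1*5)*sqrt(x) = -9*(-2 - 5)*sqrt(x) = -(-63)*sqrt(x) = 63*sqrt(x))
Q(X) = 20*X**2 + 63*sqrt(X) (Q(X) = ((X + X)*(X + X))*5 + 63*sqrt(X) = ((2*X)*(2*X))*5 + 63*sqrt(X) = (4*X**2)*5 + 63*sqrt(X) = 20*X**2 + 63*sqrt(X))
-282 + 120*Q(-12) = -282 + 120*(20*(-12)**2 + 63*sqrt(-12)) = -282 + 120*(20*144 + 63*(2*I*sqrt(3))) = -282 + 120*(2880 + 126*I*sqrt(3)) = -282 + (345600 + 15120*I*sqrt(3)) = 345318 + 15120*I*sqrt(3)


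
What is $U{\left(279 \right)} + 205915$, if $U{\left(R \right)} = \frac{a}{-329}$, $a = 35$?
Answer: $\frac{9678000}{47} \approx 2.0592 \cdot 10^{5}$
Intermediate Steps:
$U{\left(R \right)} = - \frac{5}{47}$ ($U{\left(R \right)} = \frac{35}{-329} = 35 \left(- \frac{1}{329}\right) = - \frac{5}{47}$)
$U{\left(279 \right)} + 205915 = - \frac{5}{47} + 205915 = \frac{9678000}{47}$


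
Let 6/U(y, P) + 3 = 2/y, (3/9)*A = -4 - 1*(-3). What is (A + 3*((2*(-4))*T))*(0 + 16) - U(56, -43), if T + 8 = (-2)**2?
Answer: 123672/83 ≈ 1490.0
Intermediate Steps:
T = -4 (T = -8 + (-2)**2 = -8 + 4 = -4)
A = -3 (A = 3*(-4 - 1*(-3)) = 3*(-4 + 3) = 3*(-1) = -3)
U(y, P) = 6/(-3 + 2/y)
(A + 3*((2*(-4))*T))*(0 + 16) - U(56, -43) = (-3 + 3*((2*(-4))*(-4)))*(0 + 16) - (-6)*56/(-2 + 3*56) = (-3 + 3*(-8*(-4)))*16 - (-6)*56/(-2 + 168) = (-3 + 3*32)*16 - (-6)*56/166 = (-3 + 96)*16 - (-6)*56/166 = 93*16 - 1*(-168/83) = 1488 + 168/83 = 123672/83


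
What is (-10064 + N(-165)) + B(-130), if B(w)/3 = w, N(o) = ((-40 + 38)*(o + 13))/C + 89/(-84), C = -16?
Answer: -879821/84 ≈ -10474.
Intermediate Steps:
N(o) = 95/168 + o/8 (N(o) = ((-40 + 38)*(o + 13))/(-16) + 89/(-84) = -2*(13 + o)*(-1/16) + 89*(-1/84) = (-26 - 2*o)*(-1/16) - 89/84 = (13/8 + o/8) - 89/84 = 95/168 + o/8)
B(w) = 3*w
(-10064 + N(-165)) + B(-130) = (-10064 + (95/168 + (⅛)*(-165))) + 3*(-130) = (-10064 + (95/168 - 165/8)) - 390 = (-10064 - 1685/84) - 390 = -847061/84 - 390 = -879821/84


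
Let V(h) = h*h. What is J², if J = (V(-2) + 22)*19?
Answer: 244036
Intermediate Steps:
V(h) = h²
J = 494 (J = ((-2)² + 22)*19 = (4 + 22)*19 = 26*19 = 494)
J² = 494² = 244036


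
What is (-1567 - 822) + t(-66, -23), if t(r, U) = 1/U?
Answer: -54948/23 ≈ -2389.0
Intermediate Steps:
(-1567 - 822) + t(-66, -23) = (-1567 - 822) + 1/(-23) = -2389 - 1/23 = -54948/23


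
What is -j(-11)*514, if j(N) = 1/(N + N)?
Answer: 257/11 ≈ 23.364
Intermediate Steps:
j(N) = 1/(2*N)
-j(-11)*514 = -1/(2*(-11))*514 = -(-1)/(2*11)*514 = -1*(-1/22)*514 = (1/22)*514 = 257/11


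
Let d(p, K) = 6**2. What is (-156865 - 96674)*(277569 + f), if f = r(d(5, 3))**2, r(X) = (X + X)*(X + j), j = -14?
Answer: -706518115875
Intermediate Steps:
d(p, K) = 36
r(X) = 2*X*(-14 + X) (r(X) = (X + X)*(X - 14) = (2*X)*(-14 + X) = 2*X*(-14 + X))
f = 2509056 (f = (2*36*(-14 + 36))**2 = (2*36*22)**2 = 1584**2 = 2509056)
(-156865 - 96674)*(277569 + f) = (-156865 - 96674)*(277569 + 2509056) = -253539*2786625 = -706518115875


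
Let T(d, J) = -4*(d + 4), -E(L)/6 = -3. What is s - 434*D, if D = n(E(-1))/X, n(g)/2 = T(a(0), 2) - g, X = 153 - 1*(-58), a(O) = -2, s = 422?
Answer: 111610/211 ≈ 528.96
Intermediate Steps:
E(L) = 18 (E(L) = -6*(-3) = 18)
T(d, J) = -16 - 4*d (T(d, J) = -4*(4 + d) = -16 - 4*d)
X = 211 (X = 153 + 58 = 211)
n(g) = -16 - 2*g (n(g) = 2*((-16 - 4*(-2)) - g) = 2*((-16 + 8) - g) = 2*(-8 - g) = -16 - 2*g)
D = -52/211 (D = (-16 - 2*18)/211 = (-16 - 36)*(1/211) = -52*1/211 = -52/211 ≈ -0.24645)
s - 434*D = 422 - 434*(-52/211) = 422 + 22568/211 = 111610/211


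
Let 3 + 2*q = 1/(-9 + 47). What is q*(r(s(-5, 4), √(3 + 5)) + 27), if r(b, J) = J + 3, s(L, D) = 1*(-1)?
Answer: -1695/38 - 113*√2/38 ≈ -48.811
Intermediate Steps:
s(L, D) = -1
r(b, J) = 3 + J
q = -113/76 (q = -3/2 + 1/(2*(-9 + 47)) = -3/2 + (½)/38 = -3/2 + (½)*(1/38) = -3/2 + 1/76 = -113/76 ≈ -1.4868)
q*(r(s(-5, 4), √(3 + 5)) + 27) = -113*((3 + √(3 + 5)) + 27)/76 = -113*((3 + √8) + 27)/76 = -113*((3 + 2*√2) + 27)/76 = -113*(30 + 2*√2)/76 = -1695/38 - 113*√2/38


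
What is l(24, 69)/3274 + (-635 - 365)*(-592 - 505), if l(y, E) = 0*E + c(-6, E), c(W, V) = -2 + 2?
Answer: 1097000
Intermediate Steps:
c(W, V) = 0
l(y, E) = 0 (l(y, E) = 0*E + 0 = 0 + 0 = 0)
l(24, 69)/3274 + (-635 - 365)*(-592 - 505) = 0/3274 + (-635 - 365)*(-592 - 505) = 0*(1/3274) - 1000*(-1097) = 0 + 1097000 = 1097000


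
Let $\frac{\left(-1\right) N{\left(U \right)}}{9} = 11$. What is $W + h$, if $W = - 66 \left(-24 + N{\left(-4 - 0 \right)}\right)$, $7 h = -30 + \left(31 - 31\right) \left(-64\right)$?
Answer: $\frac{56796}{7} \approx 8113.7$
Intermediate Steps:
$N{\left(U \right)} = -99$ ($N{\left(U \right)} = \left(-9\right) 11 = -99$)
$h = - \frac{30}{7}$ ($h = \frac{-30 + \left(31 - 31\right) \left(-64\right)}{7} = \frac{-30 + 0 \left(-64\right)}{7} = \frac{-30 + 0}{7} = \frac{1}{7} \left(-30\right) = - \frac{30}{7} \approx -4.2857$)
$W = 8118$ ($W = - 66 \left(-24 - 99\right) = \left(-66\right) \left(-123\right) = 8118$)
$W + h = 8118 - \frac{30}{7} = \frac{56796}{7}$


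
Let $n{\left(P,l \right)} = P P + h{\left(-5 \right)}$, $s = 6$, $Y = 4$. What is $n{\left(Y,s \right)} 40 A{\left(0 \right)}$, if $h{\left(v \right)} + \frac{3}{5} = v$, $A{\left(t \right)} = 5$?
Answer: $2080$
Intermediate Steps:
$h{\left(v \right)} = - \frac{3}{5} + v$
$n{\left(P,l \right)} = - \frac{28}{5} + P^{2}$ ($n{\left(P,l \right)} = P P - \frac{28}{5} = P^{2} - \frac{28}{5} = - \frac{28}{5} + P^{2}$)
$n{\left(Y,s \right)} 40 A{\left(0 \right)} = \left(- \frac{28}{5} + 4^{2}\right) 40 \cdot 5 = \left(- \frac{28}{5} + 16\right) 40 \cdot 5 = \frac{52}{5} \cdot 40 \cdot 5 = 416 \cdot 5 = 2080$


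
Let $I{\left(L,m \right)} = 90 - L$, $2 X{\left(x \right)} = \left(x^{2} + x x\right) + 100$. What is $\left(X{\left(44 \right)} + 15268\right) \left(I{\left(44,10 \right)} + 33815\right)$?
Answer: $584237694$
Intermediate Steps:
$X{\left(x \right)} = 50 + x^{2}$ ($X{\left(x \right)} = \frac{\left(x^{2} + x x\right) + 100}{2} = \frac{\left(x^{2} + x^{2}\right) + 100}{2} = \frac{2 x^{2} + 100}{2} = \frac{100 + 2 x^{2}}{2} = 50 + x^{2}$)
$\left(X{\left(44 \right)} + 15268\right) \left(I{\left(44,10 \right)} + 33815\right) = \left(\left(50 + 44^{2}\right) + 15268\right) \left(\left(90 - 44\right) + 33815\right) = \left(\left(50 + 1936\right) + 15268\right) \left(\left(90 - 44\right) + 33815\right) = \left(1986 + 15268\right) \left(46 + 33815\right) = 17254 \cdot 33861 = 584237694$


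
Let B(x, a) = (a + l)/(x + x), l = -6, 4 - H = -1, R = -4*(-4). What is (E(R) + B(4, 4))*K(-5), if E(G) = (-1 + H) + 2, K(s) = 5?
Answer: 115/4 ≈ 28.750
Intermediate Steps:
R = 16
H = 5 (H = 4 - 1*(-1) = 4 + 1 = 5)
E(G) = 6 (E(G) = (-1 + 5) + 2 = 4 + 2 = 6)
B(x, a) = (-6 + a)/(2*x) (B(x, a) = (a - 6)/(x + x) = (-6 + a)/((2*x)) = (-6 + a)*(1/(2*x)) = (-6 + a)/(2*x))
(E(R) + B(4, 4))*K(-5) = (6 + (1/2)*(-6 + 4)/4)*5 = (6 + (1/2)*(1/4)*(-2))*5 = (6 - 1/4)*5 = (23/4)*5 = 115/4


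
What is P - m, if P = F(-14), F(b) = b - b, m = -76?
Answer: 76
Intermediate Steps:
F(b) = 0
P = 0
P - m = 0 - 1*(-76) = 0 + 76 = 76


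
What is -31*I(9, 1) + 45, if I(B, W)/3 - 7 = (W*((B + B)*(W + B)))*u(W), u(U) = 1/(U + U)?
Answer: -8976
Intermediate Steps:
u(U) = 1/(2*U)
I(B, W) = 21 + 3*B*(B + W) (I(B, W) = 21 + 3*((W*((B + B)*(W + B)))*(1/(2*W))) = 21 + 3*((W*((2*B)*(B + W)))*(1/(2*W))) = 21 + 3*((W*(2*B*(B + W)))*(1/(2*W))) = 21 + 3*((2*B*W*(B + W))*(1/(2*W))) = 21 + 3*(B*(B + W)) = 21 + 3*B*(B + W))
-31*I(9, 1) + 45 = -31*(21 + 3*9² + 3*9*1) + 45 = -31*(21 + 3*81 + 27) + 45 = -31*(21 + 243 + 27) + 45 = -31*291 + 45 = -9021 + 45 = -8976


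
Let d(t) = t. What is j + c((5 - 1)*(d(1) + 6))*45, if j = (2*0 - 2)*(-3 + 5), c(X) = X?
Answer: 1256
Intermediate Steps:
j = -4 (j = (0 - 2)*2 = -2*2 = -4)
j + c((5 - 1)*(d(1) + 6))*45 = -4 + ((5 - 1)*(1 + 6))*45 = -4 + (4*7)*45 = -4 + 28*45 = -4 + 1260 = 1256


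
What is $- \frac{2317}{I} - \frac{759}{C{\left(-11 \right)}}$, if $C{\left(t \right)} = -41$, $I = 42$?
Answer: $- \frac{9017}{246} \approx -36.654$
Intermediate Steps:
$- \frac{2317}{I} - \frac{759}{C{\left(-11 \right)}} = - \frac{2317}{42} - \frac{759}{-41} = \left(-2317\right) \frac{1}{42} - - \frac{759}{41} = - \frac{331}{6} + \frac{759}{41} = - \frac{9017}{246}$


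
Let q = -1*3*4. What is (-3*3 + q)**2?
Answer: 441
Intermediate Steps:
q = -12 (q = -3*4 = -12)
(-3*3 + q)**2 = (-3*3 - 12)**2 = (-9 - 12)**2 = (-21)**2 = 441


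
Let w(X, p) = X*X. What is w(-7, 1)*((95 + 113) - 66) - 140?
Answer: 6818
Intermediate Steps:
w(X, p) = X²
w(-7, 1)*((95 + 113) - 66) - 140 = (-7)²*((95 + 113) - 66) - 140 = 49*(208 - 66) - 140 = 49*142 - 140 = 6958 - 140 = 6818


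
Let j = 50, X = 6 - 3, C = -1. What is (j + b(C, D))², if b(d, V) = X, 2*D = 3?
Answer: 2809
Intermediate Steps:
D = 3/2 (D = (½)*3 = 3/2 ≈ 1.5000)
X = 3
b(d, V) = 3
(j + b(C, D))² = (50 + 3)² = 53² = 2809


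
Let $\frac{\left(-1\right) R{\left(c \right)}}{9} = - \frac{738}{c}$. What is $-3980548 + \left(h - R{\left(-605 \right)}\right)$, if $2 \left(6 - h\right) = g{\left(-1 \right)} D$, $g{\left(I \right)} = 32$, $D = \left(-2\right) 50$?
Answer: $- \frac{2407253268}{605} \approx -3.9789 \cdot 10^{6}$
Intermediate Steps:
$D = -100$
$R{\left(c \right)} = \frac{6642}{c}$ ($R{\left(c \right)} = - 9 \left(- \frac{738}{c}\right) = \frac{6642}{c}$)
$h = 1606$ ($h = 6 - \frac{32 \left(-100\right)}{2} = 6 - -1600 = 6 + 1600 = 1606$)
$-3980548 + \left(h - R{\left(-605 \right)}\right) = -3980548 + \left(1606 - \frac{6642}{-605}\right) = -3980548 + \left(1606 - 6642 \left(- \frac{1}{605}\right)\right) = -3980548 + \left(1606 - - \frac{6642}{605}\right) = -3980548 + \left(1606 + \frac{6642}{605}\right) = -3980548 + \frac{978272}{605} = - \frac{2407253268}{605}$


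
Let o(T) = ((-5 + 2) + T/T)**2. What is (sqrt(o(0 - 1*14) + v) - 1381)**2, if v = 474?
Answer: (1381 - sqrt(478))**2 ≈ 1.8473e+6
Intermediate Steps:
o(T) = 4 (o(T) = (-3 + 1)**2 = (-2)**2 = 4)
(sqrt(o(0 - 1*14) + v) - 1381)**2 = (sqrt(4 + 474) - 1381)**2 = (sqrt(478) - 1381)**2 = (-1381 + sqrt(478))**2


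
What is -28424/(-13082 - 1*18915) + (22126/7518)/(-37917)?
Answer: 578702688923/651504643713 ≈ 0.88826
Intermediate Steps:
-28424/(-13082 - 1*18915) + (22126/7518)/(-37917) = -28424/(-13082 - 18915) + (22126*(1/7518))*(-1/37917) = -28424/(-31997) + (11063/3759)*(-1/37917) = -28424*(-1/31997) - 11063/142530003 = 28424/31997 - 11063/142530003 = 578702688923/651504643713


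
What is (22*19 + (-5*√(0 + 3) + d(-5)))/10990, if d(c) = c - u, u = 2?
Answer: 411/10990 - √3/2198 ≈ 0.036610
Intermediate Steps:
d(c) = -2 + c (d(c) = c - 1*2 = c - 2 = -2 + c)
(22*19 + (-5*√(0 + 3) + d(-5)))/10990 = (22*19 + (-5*√(0 + 3) + (-2 - 5)))/10990 = (418 + (-5*√3 - 7))*(1/10990) = (418 + (-7 - 5*√3))*(1/10990) = (411 - 5*√3)*(1/10990) = 411/10990 - √3/2198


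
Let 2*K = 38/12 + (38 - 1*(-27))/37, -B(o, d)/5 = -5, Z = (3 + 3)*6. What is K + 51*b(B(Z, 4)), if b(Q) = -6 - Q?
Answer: -700871/444 ≈ -1578.5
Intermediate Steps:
Z = 36 (Z = 6*6 = 36)
B(o, d) = 25 (B(o, d) = -5*(-5) = 25)
K = 1093/444 (K = (38/12 + (38 - 1*(-27))/37)/2 = (38*(1/12) + (38 + 27)*(1/37))/2 = (19/6 + 65*(1/37))/2 = (19/6 + 65/37)/2 = (½)*(1093/222) = 1093/444 ≈ 2.4617)
K + 51*b(B(Z, 4)) = 1093/444 + 51*(-6 - 1*25) = 1093/444 + 51*(-6 - 25) = 1093/444 + 51*(-31) = 1093/444 - 1581 = -700871/444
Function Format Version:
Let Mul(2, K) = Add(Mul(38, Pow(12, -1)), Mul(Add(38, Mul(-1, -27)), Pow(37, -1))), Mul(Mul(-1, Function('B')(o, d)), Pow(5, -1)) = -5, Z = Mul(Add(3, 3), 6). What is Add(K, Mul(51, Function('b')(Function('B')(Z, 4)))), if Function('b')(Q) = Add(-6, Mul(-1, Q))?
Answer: Rational(-700871, 444) ≈ -1578.5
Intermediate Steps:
Z = 36 (Z = Mul(6, 6) = 36)
Function('B')(o, d) = 25 (Function('B')(o, d) = Mul(-5, -5) = 25)
K = Rational(1093, 444) (K = Mul(Rational(1, 2), Add(Mul(38, Pow(12, -1)), Mul(Add(38, Mul(-1, -27)), Pow(37, -1)))) = Mul(Rational(1, 2), Add(Mul(38, Rational(1, 12)), Mul(Add(38, 27), Rational(1, 37)))) = Mul(Rational(1, 2), Add(Rational(19, 6), Mul(65, Rational(1, 37)))) = Mul(Rational(1, 2), Add(Rational(19, 6), Rational(65, 37))) = Mul(Rational(1, 2), Rational(1093, 222)) = Rational(1093, 444) ≈ 2.4617)
Add(K, Mul(51, Function('b')(Function('B')(Z, 4)))) = Add(Rational(1093, 444), Mul(51, Add(-6, Mul(-1, 25)))) = Add(Rational(1093, 444), Mul(51, Add(-6, -25))) = Add(Rational(1093, 444), Mul(51, -31)) = Add(Rational(1093, 444), -1581) = Rational(-700871, 444)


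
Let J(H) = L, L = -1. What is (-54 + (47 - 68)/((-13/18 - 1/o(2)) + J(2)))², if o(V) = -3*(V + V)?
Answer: 5904900/3481 ≈ 1696.3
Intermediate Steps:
o(V) = -6*V
J(H) = -1
(-54 + (47 - 68)/((-13/18 - 1/o(2)) + J(2)))² = (-54 + (47 - 68)/((-13/18 - 1/((-6*2))) - 1))² = (-54 - 21/((-13*1/18 - 1/(-12)) - 1))² = (-54 - 21/((-13/18 - 1*(-1/12)) - 1))² = (-54 - 21/((-13/18 + 1/12) - 1))² = (-54 - 21/(-23/36 - 1))² = (-54 - 21/(-59/36))² = (-54 - 21*(-36/59))² = (-54 + 756/59)² = (-2430/59)² = 5904900/3481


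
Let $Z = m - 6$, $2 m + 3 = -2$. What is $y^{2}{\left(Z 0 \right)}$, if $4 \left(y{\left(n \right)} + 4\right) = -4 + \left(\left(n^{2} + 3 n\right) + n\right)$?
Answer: $25$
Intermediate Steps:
$m = - \frac{5}{2}$ ($m = - \frac{3}{2} + \frac{1}{2} \left(-2\right) = - \frac{3}{2} - 1 = - \frac{5}{2} \approx -2.5$)
$Z = - \frac{17}{2}$ ($Z = - \frac{5}{2} - 6 = - \frac{17}{2} \approx -8.5$)
$y{\left(n \right)} = -5 + n + \frac{n^{2}}{4}$ ($y{\left(n \right)} = -4 + \frac{-4 + \left(\left(n^{2} + 3 n\right) + n\right)}{4} = -4 + \frac{-4 + \left(n^{2} + 4 n\right)}{4} = -4 + \frac{-4 + n^{2} + 4 n}{4} = -4 + \left(-1 + n + \frac{n^{2}}{4}\right) = -5 + n + \frac{n^{2}}{4}$)
$y^{2}{\left(Z 0 \right)} = \left(-5 - 0 + \frac{\left(\left(- \frac{17}{2}\right) 0\right)^{2}}{4}\right)^{2} = \left(-5 + 0 + \frac{0^{2}}{4}\right)^{2} = \left(-5 + 0 + \frac{1}{4} \cdot 0\right)^{2} = \left(-5 + 0 + 0\right)^{2} = \left(-5\right)^{2} = 25$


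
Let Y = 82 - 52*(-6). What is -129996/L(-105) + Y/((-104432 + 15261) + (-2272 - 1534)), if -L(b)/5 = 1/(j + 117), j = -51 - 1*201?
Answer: -326339228878/92977 ≈ -3.5099e+6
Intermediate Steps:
Y = 394 (Y = 82 + 312 = 394)
j = -252 (j = -51 - 201 = -252)
L(b) = 1/27 (L(b) = -5/(-252 + 117) = -5/(-135) = -5*(-1/135) = 1/27)
-129996/L(-105) + Y/((-104432 + 15261) + (-2272 - 1534)) = -129996/1/27 + 394/((-104432 + 15261) + (-2272 - 1534)) = -129996*27 + 394/(-89171 - 3806) = -3509892 + 394/(-92977) = -3509892 + 394*(-1/92977) = -3509892 - 394/92977 = -326339228878/92977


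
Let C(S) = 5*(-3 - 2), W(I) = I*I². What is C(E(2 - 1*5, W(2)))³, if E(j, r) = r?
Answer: -15625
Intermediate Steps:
W(I) = I³
C(S) = -25 (C(S) = 5*(-5) = -25)
C(E(2 - 1*5, W(2)))³ = (-25)³ = -15625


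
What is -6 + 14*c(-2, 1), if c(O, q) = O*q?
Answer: -34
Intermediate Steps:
-6 + 14*c(-2, 1) = -6 + 14*(-2*1) = -6 + 14*(-2) = -6 - 28 = -34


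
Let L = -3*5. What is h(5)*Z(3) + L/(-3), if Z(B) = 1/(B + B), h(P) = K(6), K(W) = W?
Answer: 6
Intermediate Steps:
h(P) = 6
Z(B) = 1/(2*B)
L = -15
h(5)*Z(3) + L/(-3) = 6*((1/2)/3) - 15/(-3) = 6*((1/2)*(1/3)) - 15*(-1/3) = 6*(1/6) + 5 = 1 + 5 = 6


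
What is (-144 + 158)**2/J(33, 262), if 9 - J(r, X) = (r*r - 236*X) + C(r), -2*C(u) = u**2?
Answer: 392/122593 ≈ 0.0031976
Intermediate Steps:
C(u) = -u**2/2
J(r, X) = 9 + 236*X - r**2/2 (J(r, X) = 9 - ((r*r - 236*X) - r**2/2) = 9 - ((r**2 - 236*X) - r**2/2) = 9 - (r**2/2 - 236*X) = 9 + (236*X - r**2/2) = 9 + 236*X - r**2/2)
(-144 + 158)**2/J(33, 262) = (-144 + 158)**2/(9 + 236*262 - 1/2*33**2) = 14**2/(9 + 61832 - 1/2*1089) = 196/(9 + 61832 - 1089/2) = 196/(122593/2) = 196*(2/122593) = 392/122593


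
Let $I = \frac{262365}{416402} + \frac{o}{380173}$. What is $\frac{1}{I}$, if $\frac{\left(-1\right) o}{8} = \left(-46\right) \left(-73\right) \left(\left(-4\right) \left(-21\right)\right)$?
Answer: $- \frac{158304797546}{839898670407} \approx -0.18848$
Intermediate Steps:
$o = -2256576$ ($o = - 8 \left(-46\right) \left(-73\right) \left(\left(-4\right) \left(-21\right)\right) = - 8 \cdot 3358 \cdot 84 = \left(-8\right) 282072 = -2256576$)
$I = - \frac{839898670407}{158304797546}$ ($I = \frac{262365}{416402} - \frac{2256576}{380173} = - \frac{839898670407}{158304797546} \approx -5.3056$)
$\frac{1}{I} = \frac{1}{- \frac{839898670407}{158304797546}} = - \frac{158304797546}{839898670407}$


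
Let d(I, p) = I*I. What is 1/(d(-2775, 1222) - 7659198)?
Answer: 1/41427 ≈ 2.4139e-5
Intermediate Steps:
d(I, p) = I²
1/(d(-2775, 1222) - 7659198) = 1/((-2775)² - 7659198) = 1/(7700625 - 7659198) = 1/41427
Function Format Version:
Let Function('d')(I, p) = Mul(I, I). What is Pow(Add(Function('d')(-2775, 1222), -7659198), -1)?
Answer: Rational(1, 41427) ≈ 2.4139e-5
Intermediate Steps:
Function('d')(I, p) = Pow(I, 2)
Pow(Add(Function('d')(-2775, 1222), -7659198), -1) = Pow(Add(Pow(-2775, 2), -7659198), -1) = Pow(Add(7700625, -7659198), -1) = Pow(41427, -1) = Rational(1, 41427)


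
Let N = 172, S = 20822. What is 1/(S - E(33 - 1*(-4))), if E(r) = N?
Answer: 1/20650 ≈ 4.8426e-5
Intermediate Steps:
E(r) = 172
1/(S - E(33 - 1*(-4))) = 1/(20822 - 1*172) = 1/(20822 - 172) = 1/20650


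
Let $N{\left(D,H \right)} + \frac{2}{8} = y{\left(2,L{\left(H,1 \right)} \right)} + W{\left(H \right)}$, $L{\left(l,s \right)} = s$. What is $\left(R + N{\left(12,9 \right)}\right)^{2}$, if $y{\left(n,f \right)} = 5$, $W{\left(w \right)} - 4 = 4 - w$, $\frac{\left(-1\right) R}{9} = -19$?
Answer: $\frac{488601}{16} \approx 30538.0$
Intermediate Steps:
$R = 171$ ($R = \left(-9\right) \left(-19\right) = 171$)
$W{\left(w \right)} = 8 - w$ ($W{\left(w \right)} = 4 - \left(-4 + w\right) = 8 - w$)
$N{\left(D,H \right)} = \frac{51}{4} - H$ ($N{\left(D,H \right)} = - \frac{1}{4} + \left(5 - \left(-8 + H\right)\right) = - \frac{1}{4} - \left(-13 + H\right) = \frac{51}{4} - H$)
$\left(R + N{\left(12,9 \right)}\right)^{2} = \left(171 + \left(\frac{51}{4} - 9\right)\right)^{2} = \left(171 + \frac{15}{4}\right)^{2} = \left(\frac{699}{4}\right)^{2} = \frac{488601}{16}$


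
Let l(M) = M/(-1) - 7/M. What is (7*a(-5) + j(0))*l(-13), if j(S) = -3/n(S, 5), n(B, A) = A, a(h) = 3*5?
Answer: 91872/65 ≈ 1413.4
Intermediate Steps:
a(h) = 15
l(M) = -M - 7/M (l(M) = M*(-1) - 7/M = -M - 7/M)
j(S) = -⅗ (j(S) = -3/5 = -3*⅕ = -⅗)
(7*a(-5) + j(0))*l(-13) = (7*15 - ⅗)*(-1*(-13) - 7/(-13)) = (105 - ⅗)*(13 - 7*(-1/13)) = 522*(13 + 7/13)/5 = (522/5)*(176/13) = 91872/65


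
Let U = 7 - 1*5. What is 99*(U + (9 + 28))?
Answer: 3861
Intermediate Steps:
U = 2 (U = 7 - 5 = 2)
99*(U + (9 + 28)) = 99*(2 + (9 + 28)) = 99*(2 + 37) = 99*39 = 3861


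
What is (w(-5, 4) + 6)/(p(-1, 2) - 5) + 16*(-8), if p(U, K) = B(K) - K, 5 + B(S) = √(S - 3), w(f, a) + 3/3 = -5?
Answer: -128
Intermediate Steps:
w(f, a) = -6 (w(f, a) = -1 - 5 = -6)
B(S) = -5 + √(-3 + S) (B(S) = -5 + √(S - 3) = -5 + √(-3 + S))
p(U, K) = -5 + √(-3 + K) - K (p(U, K) = (-5 + √(-3 + K)) - K = -5 + √(-3 + K) - K)
(w(-5, 4) + 6)/(p(-1, 2) - 5) + 16*(-8) = (-6 + 6)/((-5 + √(-3 + 2) - 1*2) - 5) + 16*(-8) = 0/((-5 + √(-1) - 2) - 5) - 128 = 0/((-5 + I - 2) - 5) - 128 = 0/((-7 + I) - 5) - 128 = 0/(-12 + I) - 128 = 0*((-12 - I)/145) - 128 = 0 - 128 = -128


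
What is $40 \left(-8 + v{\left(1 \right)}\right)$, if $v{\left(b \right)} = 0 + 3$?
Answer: $-200$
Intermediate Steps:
$v{\left(b \right)} = 3$
$40 \left(-8 + v{\left(1 \right)}\right) = 40 \left(-8 + 3\right) = 40 \left(-5\right) = -200$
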